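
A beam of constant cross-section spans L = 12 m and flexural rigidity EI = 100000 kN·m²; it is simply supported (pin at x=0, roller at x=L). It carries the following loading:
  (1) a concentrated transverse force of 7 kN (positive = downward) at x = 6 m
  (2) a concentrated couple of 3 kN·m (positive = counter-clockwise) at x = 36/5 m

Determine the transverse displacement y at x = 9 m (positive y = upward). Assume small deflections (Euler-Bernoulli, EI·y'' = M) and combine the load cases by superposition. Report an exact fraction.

y(9) = -35163/20000000 m

Load 1 — point force P=7 kN at a=6 m (b=L-a=6):
  y_1 = -Pa(L-x)(2Lx-a²-x²)/(6LEI)  [x>a] = -7·6·(12-9)·(2·12·9-6²-9²)/(6·12·100000) = -693/400000 m
Load 2 — applied couple M₀=3 kN·m at a=36/5 m (b=L-a=24/5):
  y_2 = (M₀x³/(6L)-M₀(x-a)²/2+C₁x)/EI  [x>a] with C₁=M₀(3b²-L²)/(6L)=-78/25 = (3·9³/(6·12)-3·(9-(36/5))²/2+(-78/25)·9)/100000 = -513/20000000 m
Superposition: y = Σ y_i = -35163/20000000 m ≈ -0.001758 m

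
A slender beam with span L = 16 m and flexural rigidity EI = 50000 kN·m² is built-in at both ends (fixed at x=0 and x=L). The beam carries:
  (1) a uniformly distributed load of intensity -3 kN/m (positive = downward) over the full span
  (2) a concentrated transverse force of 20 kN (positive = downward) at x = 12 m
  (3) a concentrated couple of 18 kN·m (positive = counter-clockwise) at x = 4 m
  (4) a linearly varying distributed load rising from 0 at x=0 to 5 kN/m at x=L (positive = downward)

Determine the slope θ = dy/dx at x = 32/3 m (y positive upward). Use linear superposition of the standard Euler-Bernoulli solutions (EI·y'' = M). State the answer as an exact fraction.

Load 1 — uniform load w=-3 kN/m over full span:
  θ_1 = -wx(L-x)(L-2x)/(12EI) = -(-3)·(32/3)·(16-(32/3))·(16-2·(32/3))/(12·50000) = -128/84375 rad
Load 2 — point force P=20 kN at a=12 m (b=L-a=4):
  θ_2 = -Pb²x(2aL-(3a+b)x)/(2L³EI)  [x≤a] = -20·4²·(32/3)·(2·12·16-(3·12+4)·(32/3))/(2·16³·50000) = 2/5625 rad
Load 3 — applied couple M₀=18 kN·m at a=4 m (b=L-a=12):
  θ_3 = (R_Ax²/2 - M_Ax - M₀(x-a))/EI  [x>a] with R_A=81/64, M_A=-27/8 = ((81/64)·(32/3)²/2 - (-27/8)·(32/3) - 18·((32/3)-4))/50000 = -3/12500 rad
Load 4 — triangular load w₀=5 kN/m (0→w₀ over full span):
  θ_4 = -w₀(2x(L-x)(L-2x)(x+2L)+x²(L-x)²)/(120LEI) = -5·(2·(32/3)·(16-(32/3))·(16-2·(32/3))·((32/3)+2·16)+(32/3)²·(16-(32/3))²)/(120·16·50000) = 896/759375 rad
Superposition: θ = Σ θ_i = -673/3037500 rad ≈ -0.000222 rad

θ(32/3) = -673/3037500 rad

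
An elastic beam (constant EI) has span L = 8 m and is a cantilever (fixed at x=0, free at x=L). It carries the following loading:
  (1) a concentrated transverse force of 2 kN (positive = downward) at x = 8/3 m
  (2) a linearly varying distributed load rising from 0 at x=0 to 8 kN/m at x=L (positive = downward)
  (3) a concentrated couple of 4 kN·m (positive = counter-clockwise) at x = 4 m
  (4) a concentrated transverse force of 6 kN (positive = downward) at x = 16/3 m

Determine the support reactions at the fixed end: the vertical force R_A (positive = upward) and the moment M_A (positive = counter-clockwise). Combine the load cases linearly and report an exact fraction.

R_A = 40 kN, M_A = 204 kN·m

Load 1 — point force P=2 kN at a=8/3 m (b=L-a=16/3):
  R_A = P = 2 kN
  M_A = Pa = 2·(8/3) = 16/3 kN·m
Load 2 — triangular load w₀=8 kN/m (0→w₀ over full span):
  R_A = w₀L/2 = 8·8/2 = 32 kN
  M_A = w₀L²/3 = 8·8²/3 = 512/3 kN·m
Load 3 — applied couple M₀=4 kN·m at a=4 m (b=L-a=4):
  R_A = 0 kN
  M_A = -M₀ = -4 kN·m
Load 4 — point force P=6 kN at a=16/3 m (b=L-a=8/3):
  R_A = P = 6 kN
  M_A = Pa = 6·(16/3) = 32 kN·m
Superposition: R_A = 40 kN, M_A = 204 kN·m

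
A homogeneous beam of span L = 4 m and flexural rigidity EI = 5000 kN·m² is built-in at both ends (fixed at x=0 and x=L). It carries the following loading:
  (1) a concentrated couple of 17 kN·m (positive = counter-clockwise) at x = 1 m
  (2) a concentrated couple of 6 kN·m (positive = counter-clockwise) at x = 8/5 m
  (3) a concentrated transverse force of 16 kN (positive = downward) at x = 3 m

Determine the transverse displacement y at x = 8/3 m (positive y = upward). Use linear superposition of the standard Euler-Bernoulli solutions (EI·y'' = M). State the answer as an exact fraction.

Load 1 — applied couple M₀=17 kN·m at a=1 m (b=L-a=3):
  y_1 = (R_Ax³/6 - M_Ax²/2 - M₀(x-a)²/2)/EI  [x>a] with R_A=153/32, M_A=-51/16 = ((153/32)·(8/3)³/6 - (-51/16)·(8/3)²/2 - 17·((8/3)-1)²/2)/5000 = 17/30000 m
Load 2 — applied couple M₀=6 kN·m at a=8/5 m (b=L-a=12/5):
  y_2 = (R_Ax³/6 - M_Ax²/2 - M₀(x-a)²/2)/EI  [x>a] with R_A=54/25, M_A=18/25 = ((54/25)·(8/3)³/6 - (18/25)·(8/3)²/2 - 6·((8/3)-(8/5))²/2)/5000 = 8/46875 m
Load 3 — point force P=16 kN at a=3 m (b=L-a=1):
  y_3 = -Pb²x²(3aL-(3a+b)x)/(6L³EI)  [x≤a] = -16·1²·(8/3)²·(3·3·4-(3·3+1)·(8/3))/(6·4³·5000) = -28/50625 m
Superposition: y = Σ y_i = 3731/20250000 m ≈ 0.000184 m

y(8/3) = 3731/20250000 m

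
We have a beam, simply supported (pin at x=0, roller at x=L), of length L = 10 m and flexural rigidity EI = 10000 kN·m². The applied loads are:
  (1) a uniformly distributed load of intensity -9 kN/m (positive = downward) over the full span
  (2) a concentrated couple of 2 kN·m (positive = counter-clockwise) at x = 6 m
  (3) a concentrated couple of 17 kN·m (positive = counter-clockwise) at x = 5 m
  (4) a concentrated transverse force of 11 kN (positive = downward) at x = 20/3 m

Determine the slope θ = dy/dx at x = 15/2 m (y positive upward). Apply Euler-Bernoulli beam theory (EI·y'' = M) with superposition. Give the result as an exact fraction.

Load 1 — uniform load w=-9 kN/m over full span:
  θ_1 = -w(L³-6Lx²+4x³)/(24EI) = -(-9)·(10³-6·10·(15/2)²+4·(15/2)³)/(24·10000) = -33/1280 rad
Load 2 — applied couple M₀=2 kN·m at a=6 m (b=L-a=4):
  θ_2 = (M₀x²/(2L)-M₀(x-a)+C₁)/EI  [x>a] with C₁=M₀(3b²-L²)/(6L)=-26/15 = (2·(15/2)²/(2·10)-2·((15/2)-6)+(-26/15))/10000 = 107/1200000 rad
Load 3 — applied couple M₀=17 kN·m at a=5 m (b=L-a=5):
  θ_3 = (M₀x²/(2L)-M₀(x-a)+C₁)/EI  [x>a] with C₁=M₀(3b²-L²)/(6L)=-85/12 = (17·(15/2)²/(2·10)-17·((15/2)-5)+(-85/12))/10000 = -17/96000 rad
Load 4 — point force P=11 kN at a=20/3 m (b=L-a=10/3):
  θ_4 = -Pa(2L²-6Lx+3x²+a²)/(6LEI)  [x>a] = -11·(20/3)·(2·10²-6·10·(15/2)+3·(15/2)²+(20/3)²)/(6·10·10000) = 583/129600 rad
Superposition: θ = Σ θ_i = -692411/32400000 rad ≈ -0.021371 rad

θ(15/2) = -692411/32400000 rad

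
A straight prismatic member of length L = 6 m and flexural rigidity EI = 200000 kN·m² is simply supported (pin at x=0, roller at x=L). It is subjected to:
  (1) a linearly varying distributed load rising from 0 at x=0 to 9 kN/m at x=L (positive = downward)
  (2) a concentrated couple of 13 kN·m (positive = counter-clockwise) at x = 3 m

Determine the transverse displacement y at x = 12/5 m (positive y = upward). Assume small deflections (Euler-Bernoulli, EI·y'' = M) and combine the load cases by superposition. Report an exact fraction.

Load 1 — triangular load w₀=9 kN/m (0→w₀ over full span):
  y_1 = -w₀x(7L⁴-10L²x²+3x⁴)/(360LEI) = -9·(12/5)·(7·6⁴-10·6²·(12/5)²+3·(12/5)⁴)/(360·6·200000) = -277263/781250000 m
Load 2 — applied couple M₀=13 kN·m at a=3 m (b=L-a=3):
  y_2 = (M₀x³/(6L)+C₁x)/EI  [x≤a] with C₁=M₀(3b²-L²)/(6L)=-13/4 = (13·(12/5)³/(6·6)+(-13/4)·(12/5))/200000 = -351/25000000 m
Superposition: y = Σ y_i = -1152927/3125000000 m ≈ -0.000369 m

y(12/5) = -1152927/3125000000 m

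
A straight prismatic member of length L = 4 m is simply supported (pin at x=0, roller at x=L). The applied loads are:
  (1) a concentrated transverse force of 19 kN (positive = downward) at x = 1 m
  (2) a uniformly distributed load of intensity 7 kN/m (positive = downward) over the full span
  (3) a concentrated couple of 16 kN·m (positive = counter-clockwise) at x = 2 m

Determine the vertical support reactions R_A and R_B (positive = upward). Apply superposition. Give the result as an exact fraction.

Load 1 — point force P=19 kN at a=1 m (b=L-a=3):
  R_A = Pb/L = 19·3/4 = 57/4 kN
  R_B = Pa/L = 19·1/4 = 19/4 kN
Load 2 — uniform load w=7 kN/m over full span:
  R_A = wL/2 = 7·4/2 = 14 kN
  R_B = wL/2 = 7·4/2 = 14 kN
Load 3 — applied couple M₀=16 kN·m at a=2 m (b=L-a=2):
  R_A = M₀/L = 16/4 = 4 kN
  R_B = -M₀/L = -16/4 = -4 kN
Superposition: R_A = 129/4 kN, R_B = 59/4 kN

R_A = 129/4 kN, R_B = 59/4 kN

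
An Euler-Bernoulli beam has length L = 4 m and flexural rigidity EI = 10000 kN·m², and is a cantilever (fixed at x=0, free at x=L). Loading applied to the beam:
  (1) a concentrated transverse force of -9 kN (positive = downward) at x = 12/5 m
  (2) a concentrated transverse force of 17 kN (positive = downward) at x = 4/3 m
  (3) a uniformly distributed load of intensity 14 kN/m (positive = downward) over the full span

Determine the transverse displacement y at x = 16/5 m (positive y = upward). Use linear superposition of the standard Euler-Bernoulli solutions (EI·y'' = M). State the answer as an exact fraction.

y(16/5) = -975176/31640625 m

Load 1 — point force P=-9 kN at a=12/5 m (b=L-a=8/5):
  y_1 = -Pa²(3x-a)/(6EI)  [x>a] = -(-9)·(12/5)²·(3·(16/5)-(12/5))/(6·10000) = 486/78125 m
Load 2 — point force P=17 kN at a=4/3 m (b=L-a=8/3):
  y_2 = -Pa²(3x-a)/(6EI)  [x>a] = -17·(4/3)²·(3·(16/5)-(4/3))/(6·10000) = -1054/253125 m
Load 3 — uniform load w=14 kN/m over full span:
  y_3 = -wx²(x²-4Lx+6L²)/(24EI) = -14·(16/5)²·((16/5)²-4·4·(16/5)+6·4²)/(24·10000) = -38528/1171875 m
Superposition: y = Σ y_i = -975176/31640625 m ≈ -0.030820 m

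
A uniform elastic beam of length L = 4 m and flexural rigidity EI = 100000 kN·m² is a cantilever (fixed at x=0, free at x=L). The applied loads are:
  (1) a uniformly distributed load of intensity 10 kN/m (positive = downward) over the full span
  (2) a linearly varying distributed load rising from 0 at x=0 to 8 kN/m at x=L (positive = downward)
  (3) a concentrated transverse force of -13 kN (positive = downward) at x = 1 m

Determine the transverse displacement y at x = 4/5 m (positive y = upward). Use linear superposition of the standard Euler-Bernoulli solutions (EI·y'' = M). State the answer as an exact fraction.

y(4/5) = -61719/195312500 m

Load 1 — uniform load w=10 kN/m over full span:
  y_1 = -wx²(x²-4Lx+6L²)/(24EI) = -10·(4/5)²·((4/5)²-4·4·(4/5)+6·4²)/(24·100000) = -262/1171875 m
Load 2 — triangular load w₀=8 kN/m (0→w₀ over full span):
  y_2 = (w₀Lx³/12-w₀L²x²/6-w₀x⁵/(120L))/EI = (8·4·(4/5)³/12-8·4²·(4/5)²/6-8·(4/5)⁵/(120·4))/100000 = -18008/146484375 m
Load 3 — point force P=-13 kN at a=1 m (b=L-a=3):
  y_3 = -Px²(3a-x)/(6EI)  [x≤a] = -(-13)·(4/5)²·(3·1-(4/5))/(6·100000) = 143/4687500 m
Superposition: y = Σ y_i = -61719/195312500 m ≈ -0.000316 m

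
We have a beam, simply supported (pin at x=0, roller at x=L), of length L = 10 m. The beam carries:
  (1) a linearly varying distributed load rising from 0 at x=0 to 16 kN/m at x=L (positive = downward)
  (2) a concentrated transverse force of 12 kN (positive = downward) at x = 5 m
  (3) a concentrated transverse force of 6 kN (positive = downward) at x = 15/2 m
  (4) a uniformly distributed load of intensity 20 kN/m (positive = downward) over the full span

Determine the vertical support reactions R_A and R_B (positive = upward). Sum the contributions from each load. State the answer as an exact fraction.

Load 1 — triangular load w₀=16 kN/m (0→w₀ over full span):
  R_A = w₀L/6 = 16·10/6 = 80/3 kN
  R_B = w₀L/3 = 16·10/3 = 160/3 kN
Load 2 — point force P=12 kN at a=5 m (b=L-a=5):
  R_A = Pb/L = 12·5/10 = 6 kN
  R_B = Pa/L = 12·5/10 = 6 kN
Load 3 — point force P=6 kN at a=15/2 m (b=L-a=5/2):
  R_A = Pb/L = 6·(5/2)/10 = 3/2 kN
  R_B = Pa/L = 6·(15/2)/10 = 9/2 kN
Load 4 — uniform load w=20 kN/m over full span:
  R_A = wL/2 = 20·10/2 = 100 kN
  R_B = wL/2 = 20·10/2 = 100 kN
Superposition: R_A = 805/6 kN, R_B = 983/6 kN

R_A = 805/6 kN, R_B = 983/6 kN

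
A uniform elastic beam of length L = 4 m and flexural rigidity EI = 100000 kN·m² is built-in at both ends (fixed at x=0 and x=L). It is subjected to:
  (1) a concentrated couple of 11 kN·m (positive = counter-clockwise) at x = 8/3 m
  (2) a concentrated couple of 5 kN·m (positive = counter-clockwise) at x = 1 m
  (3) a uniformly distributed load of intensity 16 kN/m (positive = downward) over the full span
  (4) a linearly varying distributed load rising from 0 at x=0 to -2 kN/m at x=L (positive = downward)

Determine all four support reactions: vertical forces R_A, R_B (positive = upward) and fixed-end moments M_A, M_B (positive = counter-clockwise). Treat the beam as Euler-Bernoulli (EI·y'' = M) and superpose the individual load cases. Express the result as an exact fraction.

R_A = 17219/480 kN, M_A = 5519/240 kN·m, R_B = 11581/480 kN, M_B = -4361/240 kN·m

Load 1 — applied couple M₀=11 kN·m at a=8/3 m (b=L-a=4/3):
  R_A = 6M₀ab/L³ = 6·11·(8/3)·(4/3)/4³ = 11/3 kN
  M_A = M₀b(2a-b)/L² = 11·(4/3)·(2·(8/3)-(4/3))/4² = 11/3 kN·m
  R_B = -6M₀ab/L³ = -6·11·(8/3)·(4/3)/4³ = -11/3 kN
  M_B = M₀a(2b-a)/L² = 11·(8/3)·(2·(4/3)-(8/3))/4² = 0 kN·m
Load 2 — applied couple M₀=5 kN·m at a=1 m (b=L-a=3):
  R_A = 6M₀ab/L³ = 6·5·1·3/4³ = 45/32 kN
  M_A = M₀b(2a-b)/L² = 5·3·(2·1-3)/4² = -15/16 kN·m
  R_B = -6M₀ab/L³ = -6·5·1·3/4³ = -45/32 kN
  M_B = M₀a(2b-a)/L² = 5·1·(2·3-1)/4² = 25/16 kN·m
Load 3 — uniform load w=16 kN/m over full span:
  R_A = wL/2 = 16·4/2 = 32 kN
  M_A = wL²/12 = 16·4²/12 = 64/3 kN·m
  R_B = wL/2 = 16·4/2 = 32 kN
  M_B = -wL²/12 = -16·4²/12 = -64/3 kN·m
Load 4 — triangular load w₀=-2 kN/m (0→w₀ over full span):
  R_A = 3w₀L/20 = 3·(-2)·4/20 = -6/5 kN
  M_A = w₀L²/30 = (-2)·4²/30 = -16/15 kN·m
  R_B = 7w₀L/20 = 7·(-2)·4/20 = -14/5 kN
  M_B = -w₀L²/20 = -(-2)·4²/20 = 8/5 kN·m
Superposition: R_A = 17219/480 kN, M_A = 5519/240 kN·m, R_B = 11581/480 kN, M_B = -4361/240 kN·m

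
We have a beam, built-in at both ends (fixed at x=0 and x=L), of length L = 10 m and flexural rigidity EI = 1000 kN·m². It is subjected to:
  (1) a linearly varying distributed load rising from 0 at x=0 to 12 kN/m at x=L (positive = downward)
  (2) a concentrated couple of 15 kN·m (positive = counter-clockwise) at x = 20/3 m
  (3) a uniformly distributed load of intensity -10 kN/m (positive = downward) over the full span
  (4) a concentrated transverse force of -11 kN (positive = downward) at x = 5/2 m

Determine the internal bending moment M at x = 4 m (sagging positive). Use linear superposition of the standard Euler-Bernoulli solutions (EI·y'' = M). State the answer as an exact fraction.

Load 1 — triangular load w₀=12 kN/m (0→w₀ over full span):
  M_1 = 3w₀Lx/20 - w₀L²/30 - w₀x³/(6L) = 3·12·10·4/20 - 12·10²/30 - 12·4³/(6·10) = 96/5 kN·m
Load 2 — applied couple M₀=15 kN·m at a=20/3 m (b=L-a=10/3):
  M_2 = R_Ax - M_A  [x≤a] with R_A=2, M_A=5 = 2·4 - 5 = 3 kN·m
Load 3 — uniform load w=-10 kN/m over full span:
  M_3 = wLx/2 - wL²/12 - wx²/2 = (-10)·10·4/2 - (-10)·10²/12 - (-10)·4²/2 = -110/3 kN·m
Load 4 — point force P=-11 kN at a=5/2 m (b=L-a=15/2):
  M_4 = Pa²(a+3b)(L-x)/L³ - Pa²b/L²  [x>a] = (-11)·(5/2)²·((5/2)+3·(15/2))·(10-4)/10³ - (-11)·(5/2)²·(15/2)/10² = -165/32 kN·m
Superposition: M = Σ M_i = -9419/480 kN·m ≈ -19.622917 kN·m

M(4) = -9419/480 kN·m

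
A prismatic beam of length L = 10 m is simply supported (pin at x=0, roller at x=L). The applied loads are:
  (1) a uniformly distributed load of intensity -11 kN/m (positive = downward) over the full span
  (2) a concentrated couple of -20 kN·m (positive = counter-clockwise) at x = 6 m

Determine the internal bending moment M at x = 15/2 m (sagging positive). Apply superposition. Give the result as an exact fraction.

M(15/2) = -785/8 kN·m

Load 1 — uniform load w=-11 kN/m over full span:
  M_1 = wx(L-x)/2 = (-11)·(15/2)·(10-(15/2))/2 = -825/8 kN·m
Load 2 — applied couple M₀=-20 kN·m at a=6 m (b=L-a=4):
  M_2 = M₀x/L - M₀  [x>a] = (-20)·(15/2)/10 - (-20) = 5 kN·m
Superposition: M = Σ M_i = -785/8 kN·m ≈ -98.125000 kN·m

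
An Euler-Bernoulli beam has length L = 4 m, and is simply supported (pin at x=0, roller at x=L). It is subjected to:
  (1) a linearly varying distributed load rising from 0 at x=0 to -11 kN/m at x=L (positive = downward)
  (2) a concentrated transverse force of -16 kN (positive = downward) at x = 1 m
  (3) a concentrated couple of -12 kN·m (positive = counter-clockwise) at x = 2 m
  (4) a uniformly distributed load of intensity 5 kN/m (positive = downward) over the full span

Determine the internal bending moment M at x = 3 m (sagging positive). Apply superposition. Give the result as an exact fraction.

Load 1 — triangular load w₀=-11 kN/m (0→w₀ over full span):
  M_1 = w₀Lx/6 - w₀x³/(6L) = (-11)·4·3/6 - (-11)·3³/(6·4) = -77/8 kN·m
Load 2 — point force P=-16 kN at a=1 m (b=L-a=3):
  M_2 = Pa(L-x)/L  [x>a] = (-16)·1·(4-3)/4 = -4 kN·m
Load 3 — applied couple M₀=-12 kN·m at a=2 m (b=L-a=2):
  M_3 = M₀x/L - M₀  [x>a] = (-12)·3/4 - (-12) = 3 kN·m
Load 4 — uniform load w=5 kN/m over full span:
  M_4 = wx(L-x)/2 = 5·3·(4-3)/2 = 15/2 kN·m
Superposition: M = Σ M_i = -25/8 kN·m ≈ -3.125000 kN·m

M(3) = -25/8 kN·m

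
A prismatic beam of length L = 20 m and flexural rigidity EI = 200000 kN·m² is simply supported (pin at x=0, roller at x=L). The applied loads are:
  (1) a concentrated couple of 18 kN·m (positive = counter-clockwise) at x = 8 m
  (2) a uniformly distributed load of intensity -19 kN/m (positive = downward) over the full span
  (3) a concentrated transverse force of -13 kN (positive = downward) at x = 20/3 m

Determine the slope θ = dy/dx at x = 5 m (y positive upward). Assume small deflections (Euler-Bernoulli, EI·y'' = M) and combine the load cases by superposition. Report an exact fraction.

θ(5) = 7424251/324000000 rad

Load 1 — applied couple M₀=18 kN·m at a=8 m (b=L-a=12):
  θ_1 = (M₀x²/(2L)+C₁)/EI  [x≤a] with C₁=M₀(3b²-L²)/(6L)=24/5 = (18·5²/(2·20)+(24/5))/200000 = 321/4000000 rad
Load 2 — uniform load w=-19 kN/m over full span:
  θ_2 = -w(L³-6Lx²+4x³)/(24EI) = -(-19)·(20³-6·20·5²+4·5³)/(24·200000) = 209/9600 rad
Load 3 — point force P=-13 kN at a=20/3 m (b=L-a=40/3):
  θ_3 = -Pb(L²-b²-3x²)/(6LEI)  [x≤a] = -(-13)·(40/3)·(20²-(40/3)²-3·5²)/(6·20·200000) = 689/648000 rad
Superposition: θ = Σ θ_i = 7424251/324000000 rad ≈ 0.022914 rad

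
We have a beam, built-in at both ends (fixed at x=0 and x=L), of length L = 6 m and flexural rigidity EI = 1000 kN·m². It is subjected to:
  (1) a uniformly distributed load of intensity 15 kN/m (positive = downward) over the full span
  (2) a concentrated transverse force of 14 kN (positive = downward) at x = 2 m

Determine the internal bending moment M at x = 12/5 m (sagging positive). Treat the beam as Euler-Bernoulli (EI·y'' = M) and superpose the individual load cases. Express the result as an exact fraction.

Load 1 — uniform load w=15 kN/m over full span:
  M_1 = wLx/2 - wL²/12 - wx²/2 = 15·6·(12/5)/2 - 15·6²/12 - 15·(12/5)²/2 = 99/5 kN·m
Load 2 — point force P=14 kN at a=2 m (b=L-a=4):
  M_2 = Pa²(a+3b)(L-x)/L³ - Pa²b/L²  [x>a] = 14·2²·(2+3·4)·(6-(12/5))/6³ - 14·2²·4/6² = 308/45 kN·m
Superposition: M = Σ M_i = 1199/45 kN·m ≈ 26.644444 kN·m

M(12/5) = 1199/45 kN·m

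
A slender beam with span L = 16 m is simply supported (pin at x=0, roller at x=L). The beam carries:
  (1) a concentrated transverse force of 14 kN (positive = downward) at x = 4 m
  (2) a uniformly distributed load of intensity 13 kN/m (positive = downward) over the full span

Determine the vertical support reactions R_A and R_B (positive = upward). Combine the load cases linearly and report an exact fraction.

R_A = 229/2 kN, R_B = 215/2 kN

Load 1 — point force P=14 kN at a=4 m (b=L-a=12):
  R_A = Pb/L = 14·12/16 = 21/2 kN
  R_B = Pa/L = 14·4/16 = 7/2 kN
Load 2 — uniform load w=13 kN/m over full span:
  R_A = wL/2 = 13·16/2 = 104 kN
  R_B = wL/2 = 13·16/2 = 104 kN
Superposition: R_A = 229/2 kN, R_B = 215/2 kN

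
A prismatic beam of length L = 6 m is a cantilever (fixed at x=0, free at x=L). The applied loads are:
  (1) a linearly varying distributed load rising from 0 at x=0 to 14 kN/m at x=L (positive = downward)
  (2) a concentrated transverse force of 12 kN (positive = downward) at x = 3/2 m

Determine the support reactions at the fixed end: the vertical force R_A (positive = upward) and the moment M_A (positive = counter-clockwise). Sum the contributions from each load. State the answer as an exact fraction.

Load 1 — triangular load w₀=14 kN/m (0→w₀ over full span):
  R_A = w₀L/2 = 14·6/2 = 42 kN
  M_A = w₀L²/3 = 14·6²/3 = 168 kN·m
Load 2 — point force P=12 kN at a=3/2 m (b=L-a=9/2):
  R_A = P = 12 kN
  M_A = Pa = 12·(3/2) = 18 kN·m
Superposition: R_A = 54 kN, M_A = 186 kN·m

R_A = 54 kN, M_A = 186 kN·m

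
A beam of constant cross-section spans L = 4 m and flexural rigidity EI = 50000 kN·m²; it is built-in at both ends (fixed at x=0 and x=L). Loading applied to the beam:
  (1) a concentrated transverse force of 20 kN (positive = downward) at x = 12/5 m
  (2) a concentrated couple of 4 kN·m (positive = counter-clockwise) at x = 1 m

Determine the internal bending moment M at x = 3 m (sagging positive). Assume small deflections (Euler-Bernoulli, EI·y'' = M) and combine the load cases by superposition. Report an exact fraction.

Load 1 — point force P=20 kN at a=12/5 m (b=L-a=8/5):
  M_1 = Pa²(a+3b)(L-x)/L³ - Pa²b/L²  [x>a] = 20·(12/5)²·((12/5)+3·(8/5))·(4-3)/4³ - 20·(12/5)²·(8/5)/4² = 36/25 kN·m
Load 2 — applied couple M₀=4 kN·m at a=1 m (b=L-a=3):
  M_2 = R_Ax - M_A - M₀  [x>a] with R_A=9/8, M_A=-3/4 = (9/8)·3 - (-3/4) - 4 = 1/8 kN·m
Superposition: M = Σ M_i = 313/200 kN·m ≈ 1.565000 kN·m

M(3) = 313/200 kN·m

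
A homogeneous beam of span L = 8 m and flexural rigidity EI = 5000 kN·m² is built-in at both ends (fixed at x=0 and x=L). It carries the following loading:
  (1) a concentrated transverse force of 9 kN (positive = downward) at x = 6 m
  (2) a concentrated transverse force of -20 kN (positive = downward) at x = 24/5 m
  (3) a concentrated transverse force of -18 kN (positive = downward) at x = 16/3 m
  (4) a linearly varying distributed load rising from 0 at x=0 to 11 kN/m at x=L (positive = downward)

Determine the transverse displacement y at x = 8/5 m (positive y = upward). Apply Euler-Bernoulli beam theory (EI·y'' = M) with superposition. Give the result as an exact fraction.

y(8/5) = 28691/175781250 m

Load 1 — point force P=9 kN at a=6 m (b=L-a=2):
  y_1 = -Pb²x²(3aL-(3a+b)x)/(6L³EI)  [x≤a] = -9·2²·(8/5)²·(3·6·8-(3·6+2)·(8/5))/(6·8³·5000) = -21/31250 m
Load 2 — point force P=-20 kN at a=24/5 m (b=L-a=16/5):
  y_2 = -Pb²x²(3aL-(3a+b)x)/(6L³EI)  [x≤a] = -(-20)·(16/5)²·(8/5)²·(3·(24/5)·8-(3·(24/5)+(16/5))·(8/5))/(6·8³·5000) = 17408/5859375 m
Load 3 — point force P=-18 kN at a=16/3 m (b=L-a=8/3):
  y_3 = -Pb²x²(3aL-(3a+b)x)/(6L³EI)  [x≤a] = -(-18)·(8/3)²·(8/5)²·(3·(16/3)·8-(3·(16/3)+(8/3))·(8/5))/(6·8³·5000) = 1472/703125 m
Load 4 — triangular load w₀=11 kN/m (0→w₀ over full span):
  y_4 = -w₀x²(L-x)²(x+2L)/(120LEI) = -11·(8/5)²·(8-(8/5))²·((8/5)+2·8)/(120·8·5000) = -123904/29296875 m
Superposition: y = Σ y_i = 28691/175781250 m ≈ 0.000163 m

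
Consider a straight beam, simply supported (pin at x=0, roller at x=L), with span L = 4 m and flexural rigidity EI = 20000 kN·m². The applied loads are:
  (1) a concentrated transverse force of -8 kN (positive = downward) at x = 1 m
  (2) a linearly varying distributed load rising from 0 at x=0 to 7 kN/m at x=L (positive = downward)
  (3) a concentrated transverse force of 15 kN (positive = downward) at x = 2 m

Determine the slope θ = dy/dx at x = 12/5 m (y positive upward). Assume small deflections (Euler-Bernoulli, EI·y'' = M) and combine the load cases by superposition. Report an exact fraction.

Load 1 — point force P=-8 kN at a=1 m (b=L-a=3):
  θ_1 = -Pa(2L²-6Lx+3x²+a²)/(6LEI)  [x>a] = -(-8)·1·(2·4²-6·4·(12/5)+3·(12/5)²+1²)/(6·4·20000) = -61/500000 rad
Load 2 — triangular load w₀=7 kN/m (0→w₀ over full span):
  θ_2 = -w₀(7L⁴-30L²x²+15x⁴)/(360LEI) = -7·(7·4⁴-30·4²·(12/5)²+15·(12/5)⁴)/(360·4·20000) = 406/3515625 rad
Load 3 — point force P=15 kN at a=2 m (b=L-a=2):
  θ_3 = -Pa(2L²-6Lx+3x²+a²)/(6LEI)  [x>a] = -15·2·(2·4²-6·4·(12/5)+3·(12/5)²+2²)/(6·4·20000) = 27/100000 rad
Superposition: θ = Σ θ_i = 14821/56250000 rad ≈ 0.000263 rad

θ(12/5) = 14821/56250000 rad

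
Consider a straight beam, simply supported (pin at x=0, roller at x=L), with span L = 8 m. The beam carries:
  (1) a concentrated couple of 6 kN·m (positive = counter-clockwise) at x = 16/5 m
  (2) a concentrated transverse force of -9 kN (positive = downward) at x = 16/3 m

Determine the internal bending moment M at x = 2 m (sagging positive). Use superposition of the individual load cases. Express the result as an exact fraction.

Load 1 — applied couple M₀=6 kN·m at a=16/5 m (b=L-a=24/5):
  M_1 = M₀x/L  [x≤a] = 6·2/8 = 3/2 kN·m
Load 2 — point force P=-9 kN at a=16/3 m (b=L-a=8/3):
  M_2 = Pbx/L  [x≤a] = (-9)·(8/3)·2/8 = -6 kN·m
Superposition: M = Σ M_i = -9/2 kN·m ≈ -4.500000 kN·m

M(2) = -9/2 kN·m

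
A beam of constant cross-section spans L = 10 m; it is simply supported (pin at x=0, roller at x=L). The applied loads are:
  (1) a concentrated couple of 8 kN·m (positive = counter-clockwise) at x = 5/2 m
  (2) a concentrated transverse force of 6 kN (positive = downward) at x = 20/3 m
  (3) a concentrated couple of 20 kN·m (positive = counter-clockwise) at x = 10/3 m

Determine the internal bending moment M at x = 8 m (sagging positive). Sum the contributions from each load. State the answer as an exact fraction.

M(8) = 12/5 kN·m

Load 1 — applied couple M₀=8 kN·m at a=5/2 m (b=L-a=15/2):
  M_1 = M₀x/L - M₀  [x>a] = 8·8/10 - 8 = -8/5 kN·m
Load 2 — point force P=6 kN at a=20/3 m (b=L-a=10/3):
  M_2 = Pa(L-x)/L  [x>a] = 6·(20/3)·(10-8)/10 = 8 kN·m
Load 3 — applied couple M₀=20 kN·m at a=10/3 m (b=L-a=20/3):
  M_3 = M₀x/L - M₀  [x>a] = 20·8/10 - 20 = -4 kN·m
Superposition: M = Σ M_i = 12/5 kN·m ≈ 2.400000 kN·m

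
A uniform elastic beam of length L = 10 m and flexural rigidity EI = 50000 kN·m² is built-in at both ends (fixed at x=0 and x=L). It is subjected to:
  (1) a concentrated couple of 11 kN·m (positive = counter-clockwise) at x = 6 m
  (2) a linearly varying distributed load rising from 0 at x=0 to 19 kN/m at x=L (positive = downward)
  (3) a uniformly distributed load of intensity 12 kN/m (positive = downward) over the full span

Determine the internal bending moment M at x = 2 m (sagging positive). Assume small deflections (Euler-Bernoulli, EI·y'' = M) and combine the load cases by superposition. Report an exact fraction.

Load 1 — applied couple M₀=11 kN·m at a=6 m (b=L-a=4):
  M_1 = R_Ax - M_A  [x≤a] with R_A=198/125, M_A=88/25 = (198/125)·2 - (88/25) = -44/125 kN·m
Load 2 — triangular load w₀=19 kN/m (0→w₀ over full span):
  M_2 = 3w₀Lx/20 - w₀L²/30 - w₀x³/(6L) = 3·19·10·2/20 - 19·10²/30 - 19·2³/(6·10) = -133/15 kN·m
Load 3 — uniform load w=12 kN/m over full span:
  M_3 = wLx/2 - wL²/12 - wx²/2 = 12·10·2/2 - 12·10²/12 - 12·2²/2 = -4 kN·m
Superposition: M = Σ M_i = -4957/375 kN·m ≈ -13.218667 kN·m

M(2) = -4957/375 kN·m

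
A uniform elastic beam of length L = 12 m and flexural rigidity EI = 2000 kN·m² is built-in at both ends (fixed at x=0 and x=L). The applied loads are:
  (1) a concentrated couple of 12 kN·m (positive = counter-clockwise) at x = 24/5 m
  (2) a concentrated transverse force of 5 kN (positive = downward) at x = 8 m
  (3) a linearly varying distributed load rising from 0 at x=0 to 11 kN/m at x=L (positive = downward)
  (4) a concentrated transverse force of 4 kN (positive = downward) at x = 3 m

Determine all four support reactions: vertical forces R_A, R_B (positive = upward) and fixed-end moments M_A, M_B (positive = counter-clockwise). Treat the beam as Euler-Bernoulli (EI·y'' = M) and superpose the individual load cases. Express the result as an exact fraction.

R_A = 139921/5400 kN, M_A = 58891/900 kN·m, R_B = 265079/5400 kN, M_B = -77849/900 kN·m

Load 1 — applied couple M₀=12 kN·m at a=24/5 m (b=L-a=36/5):
  R_A = 6M₀ab/L³ = 6·12·(24/5)·(36/5)/12³ = 36/25 kN
  M_A = M₀b(2a-b)/L² = 12·(36/5)·(2·(24/5)-(36/5))/12² = 36/25 kN·m
  R_B = -6M₀ab/L³ = -6·12·(24/5)·(36/5)/12³ = -36/25 kN
  M_B = M₀a(2b-a)/L² = 12·(24/5)·(2·(36/5)-(24/5))/12² = 96/25 kN·m
Load 2 — point force P=5 kN at a=8 m (b=L-a=4):
  R_A = Pb²(3a+b)/L³ = 5·4²·(3·8+4)/12³ = 35/27 kN
  M_A = Pab²/L² = 5·8·4²/12² = 40/9 kN·m
  R_B = Pa²(a+3b)/L³ = 5·8²·(8+3·4)/12³ = 100/27 kN
  M_B = -Pa²b/L² = -5·8²·4/12² = -80/9 kN·m
Load 3 — triangular load w₀=11 kN/m (0→w₀ over full span):
  R_A = 3w₀L/20 = 3·11·12/20 = 99/5 kN
  M_A = w₀L²/30 = 11·12²/30 = 264/5 kN·m
  R_B = 7w₀L/20 = 7·11·12/20 = 231/5 kN
  M_B = -w₀L²/20 = -11·12²/20 = -396/5 kN·m
Load 4 — point force P=4 kN at a=3 m (b=L-a=9):
  R_A = Pb²(3a+b)/L³ = 4·9²·(3·3+9)/12³ = 27/8 kN
  M_A = Pab²/L² = 4·3·9²/12² = 27/4 kN·m
  R_B = Pa²(a+3b)/L³ = 4·3²·(3+3·9)/12³ = 5/8 kN
  M_B = -Pa²b/L² = -4·3²·9/12² = -9/4 kN·m
Superposition: R_A = 139921/5400 kN, M_A = 58891/900 kN·m, R_B = 265079/5400 kN, M_B = -77849/900 kN·m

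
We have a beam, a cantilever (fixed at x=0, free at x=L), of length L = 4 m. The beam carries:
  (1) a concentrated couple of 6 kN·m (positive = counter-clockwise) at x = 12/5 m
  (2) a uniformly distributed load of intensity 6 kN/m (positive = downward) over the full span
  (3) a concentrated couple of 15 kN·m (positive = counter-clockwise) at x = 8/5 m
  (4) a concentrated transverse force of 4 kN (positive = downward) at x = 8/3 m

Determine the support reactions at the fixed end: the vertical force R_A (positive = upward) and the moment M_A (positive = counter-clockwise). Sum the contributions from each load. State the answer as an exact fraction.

R_A = 28 kN, M_A = 113/3 kN·m

Load 1 — applied couple M₀=6 kN·m at a=12/5 m (b=L-a=8/5):
  R_A = 0 kN
  M_A = -M₀ = -6 kN·m
Load 2 — uniform load w=6 kN/m over full span:
  R_A = wL = 6·4 = 24 kN
  M_A = wL²/2 = 6·4²/2 = 48 kN·m
Load 3 — applied couple M₀=15 kN·m at a=8/5 m (b=L-a=12/5):
  R_A = 0 kN
  M_A = -M₀ = -15 kN·m
Load 4 — point force P=4 kN at a=8/3 m (b=L-a=4/3):
  R_A = P = 4 kN
  M_A = Pa = 4·(8/3) = 32/3 kN·m
Superposition: R_A = 28 kN, M_A = 113/3 kN·m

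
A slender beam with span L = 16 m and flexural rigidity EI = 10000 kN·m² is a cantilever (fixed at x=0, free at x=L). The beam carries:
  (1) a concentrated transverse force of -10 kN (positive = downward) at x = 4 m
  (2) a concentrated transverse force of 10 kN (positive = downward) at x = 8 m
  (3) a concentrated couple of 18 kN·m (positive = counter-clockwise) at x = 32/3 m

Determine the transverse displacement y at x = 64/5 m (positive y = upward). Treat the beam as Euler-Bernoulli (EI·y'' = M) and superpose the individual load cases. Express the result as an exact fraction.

y(64/5) = -836/9375 m

Load 1 — point force P=-10 kN at a=4 m (b=L-a=12):
  y_1 = -Pa²(3x-a)/(6EI)  [x>a] = -(-10)·4²·(3·(64/5)-4)/(6·10000) = 172/1875 m
Load 2 — point force P=10 kN at a=8 m (b=L-a=8):
  y_2 = -Pa²(3x-a)/(6EI)  [x>a] = -10·8²·(3·(64/5)-8)/(6·10000) = -608/1875 m
Load 3 — applied couple M₀=18 kN·m at a=32/3 m (b=L-a=16/3):
  y_3 = M₀a(2x-a)/(2EI)  [x>a] = 18·(32/3)·(2·(64/5)-(32/3))/(2·10000) = 448/3125 m
Superposition: y = Σ y_i = -836/9375 m ≈ -0.089173 m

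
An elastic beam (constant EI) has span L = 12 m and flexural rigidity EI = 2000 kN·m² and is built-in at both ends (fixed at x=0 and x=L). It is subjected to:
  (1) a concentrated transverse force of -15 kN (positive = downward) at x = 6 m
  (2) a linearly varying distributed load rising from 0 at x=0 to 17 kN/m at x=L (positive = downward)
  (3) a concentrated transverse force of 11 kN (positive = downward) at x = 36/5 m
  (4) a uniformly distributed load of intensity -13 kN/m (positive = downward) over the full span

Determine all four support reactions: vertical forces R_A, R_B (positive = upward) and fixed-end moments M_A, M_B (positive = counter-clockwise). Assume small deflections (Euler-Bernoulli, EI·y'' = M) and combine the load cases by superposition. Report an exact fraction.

R_A = -12757/250 kN, M_A = -21057/250 kN·m, R_B = -1743/250 kN, M_B = 9273/250 kN·m

Load 1 — point force P=-15 kN at a=6 m (b=L-a=6):
  R_A = Pb²(3a+b)/L³ = (-15)·6²·(3·6+6)/12³ = -15/2 kN
  M_A = Pab²/L² = (-15)·6·6²/12² = -45/2 kN·m
  R_B = Pa²(a+3b)/L³ = (-15)·6²·(6+3·6)/12³ = -15/2 kN
  M_B = -Pa²b/L² = -(-15)·6²·6/12² = 45/2 kN·m
Load 2 — triangular load w₀=17 kN/m (0→w₀ over full span):
  R_A = 3w₀L/20 = 3·17·12/20 = 153/5 kN
  M_A = w₀L²/30 = 17·12²/30 = 408/5 kN·m
  R_B = 7w₀L/20 = 7·17·12/20 = 357/5 kN
  M_B = -w₀L²/20 = -17·12²/20 = -612/5 kN·m
Load 3 — point force P=11 kN at a=36/5 m (b=L-a=24/5):
  R_A = Pb²(3a+b)/L³ = 11·(24/5)²·(3·(36/5)+(24/5))/12³ = 484/125 kN
  M_A = Pab²/L² = 11·(36/5)·(24/5)²/12² = 1584/125 kN·m
  R_B = Pa²(a+3b)/L³ = 11·(36/5)²·((36/5)+3·(24/5))/12³ = 891/125 kN
  M_B = -Pa²b/L² = -11·(36/5)²·(24/5)/12² = -2376/125 kN·m
Load 4 — uniform load w=-13 kN/m over full span:
  R_A = wL/2 = (-13)·12/2 = -78 kN
  M_A = wL²/12 = (-13)·12²/12 = -156 kN·m
  R_B = wL/2 = (-13)·12/2 = -78 kN
  M_B = -wL²/12 = -(-13)·12²/12 = 156 kN·m
Superposition: R_A = -12757/250 kN, M_A = -21057/250 kN·m, R_B = -1743/250 kN, M_B = 9273/250 kN·m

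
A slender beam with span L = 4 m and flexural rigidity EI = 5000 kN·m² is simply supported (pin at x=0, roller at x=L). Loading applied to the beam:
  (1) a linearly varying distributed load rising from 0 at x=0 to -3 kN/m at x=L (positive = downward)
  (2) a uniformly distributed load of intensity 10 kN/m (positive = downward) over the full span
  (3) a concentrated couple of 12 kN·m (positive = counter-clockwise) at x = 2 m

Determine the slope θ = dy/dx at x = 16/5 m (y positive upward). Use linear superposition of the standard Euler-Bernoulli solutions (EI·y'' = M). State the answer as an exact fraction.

θ(16/5) = 15797/4687500 rad

Load 1 — triangular load w₀=-3 kN/m (0→w₀ over full span):
  θ_1 = -w₀(7L⁴-30L²x²+15x⁴)/(360LEI) = -(-3)·(7·4⁴-30·4²·(16/5)²+15·(16/5)⁴)/(360·4·5000) = -757/1171875 rad
Load 2 — uniform load w=10 kN/m over full span:
  θ_2 = -w(L³-6Lx²+4x³)/(24EI) = -10·(4³-6·4·(16/5)²+4·(16/5)³)/(24·5000) = 66/15625 rad
Load 3 — applied couple M₀=12 kN·m at a=2 m (b=L-a=2):
  θ_3 = (M₀x²/(2L)-M₀(x-a)+C₁)/EI  [x>a] with C₁=M₀(3b²-L²)/(6L)=-2 = (12·(16/5)²/(2·4)-12·((16/5)-2)+(-2))/5000 = -13/62500 rad
Superposition: θ = Σ θ_i = 15797/4687500 rad ≈ 0.003370 rad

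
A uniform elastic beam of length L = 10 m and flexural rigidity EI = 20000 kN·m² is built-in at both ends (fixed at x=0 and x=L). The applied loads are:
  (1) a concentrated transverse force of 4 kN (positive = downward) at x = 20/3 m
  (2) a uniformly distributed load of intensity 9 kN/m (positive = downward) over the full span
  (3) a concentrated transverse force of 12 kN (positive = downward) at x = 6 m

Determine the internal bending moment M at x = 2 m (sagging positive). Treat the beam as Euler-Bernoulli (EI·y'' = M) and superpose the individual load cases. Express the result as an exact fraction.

Load 1 — point force P=4 kN at a=20/3 m (b=L-a=10/3):
  M_1 = Pb²(3a+b)x/L³ - Pab²/L²  [x≤a] = 4·(10/3)²·(3·(20/3)+(10/3))·2/10³ - 4·(20/3)·(10/3)²/10² = -8/9 kN·m
Load 2 — uniform load w=9 kN/m over full span:
  M_2 = wLx/2 - wL²/12 - wx²/2 = 9·10·2/2 - 9·10²/12 - 9·2²/2 = -3 kN·m
Load 3 — point force P=12 kN at a=6 m (b=L-a=4):
  M_3 = Pb²(3a+b)x/L³ - Pab²/L²  [x≤a] = 12·4²·(3·6+4)·2/10³ - 12·6·4²/10² = -384/125 kN·m
Superposition: M = Σ M_i = -7831/1125 kN·m ≈ -6.960889 kN·m

M(2) = -7831/1125 kN·m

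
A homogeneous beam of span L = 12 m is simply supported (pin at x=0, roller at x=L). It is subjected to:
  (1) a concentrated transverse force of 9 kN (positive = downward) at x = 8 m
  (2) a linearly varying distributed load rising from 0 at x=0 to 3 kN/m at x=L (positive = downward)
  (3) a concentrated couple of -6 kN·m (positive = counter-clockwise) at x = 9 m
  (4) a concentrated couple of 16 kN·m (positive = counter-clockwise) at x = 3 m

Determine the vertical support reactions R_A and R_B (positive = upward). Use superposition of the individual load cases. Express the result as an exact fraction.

Load 1 — point force P=9 kN at a=8 m (b=L-a=4):
  R_A = Pb/L = 9·4/12 = 3 kN
  R_B = Pa/L = 9·8/12 = 6 kN
Load 2 — triangular load w₀=3 kN/m (0→w₀ over full span):
  R_A = w₀L/6 = 3·12/6 = 6 kN
  R_B = w₀L/3 = 3·12/3 = 12 kN
Load 3 — applied couple M₀=-6 kN·m at a=9 m (b=L-a=3):
  R_A = M₀/L = (-6)/12 = -1/2 kN
  R_B = -M₀/L = -(-6)/12 = 1/2 kN
Load 4 — applied couple M₀=16 kN·m at a=3 m (b=L-a=9):
  R_A = M₀/L = 16/12 = 4/3 kN
  R_B = -M₀/L = -16/12 = -4/3 kN
Superposition: R_A = 59/6 kN, R_B = 103/6 kN

R_A = 59/6 kN, R_B = 103/6 kN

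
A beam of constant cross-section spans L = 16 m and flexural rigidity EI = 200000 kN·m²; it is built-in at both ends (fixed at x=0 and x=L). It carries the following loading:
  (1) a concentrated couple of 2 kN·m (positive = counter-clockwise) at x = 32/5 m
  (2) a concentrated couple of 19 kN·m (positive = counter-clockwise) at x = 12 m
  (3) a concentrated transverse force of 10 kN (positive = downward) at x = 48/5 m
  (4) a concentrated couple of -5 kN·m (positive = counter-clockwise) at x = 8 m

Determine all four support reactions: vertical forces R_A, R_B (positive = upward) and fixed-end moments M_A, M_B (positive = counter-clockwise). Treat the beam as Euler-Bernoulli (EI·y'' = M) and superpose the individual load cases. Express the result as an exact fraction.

Load 1 — applied couple M₀=2 kN·m at a=32/5 m (b=L-a=48/5):
  R_A = 6M₀ab/L³ = 6·2·(32/5)·(48/5)/16³ = 9/50 kN
  M_A = M₀b(2a-b)/L² = 2·(48/5)·(2·(32/5)-(48/5))/16² = 6/25 kN·m
  R_B = -6M₀ab/L³ = -6·2·(32/5)·(48/5)/16³ = -9/50 kN
  M_B = M₀a(2b-a)/L² = 2·(32/5)·(2·(48/5)-(32/5))/16² = 16/25 kN·m
Load 2 — applied couple M₀=19 kN·m at a=12 m (b=L-a=4):
  R_A = 6M₀ab/L³ = 6·19·12·4/16³ = 171/128 kN
  M_A = M₀b(2a-b)/L² = 19·4·(2·12-4)/16² = 95/16 kN·m
  R_B = -6M₀ab/L³ = -6·19·12·4/16³ = -171/128 kN
  M_B = M₀a(2b-a)/L² = 19·12·(2·4-12)/16² = -57/16 kN·m
Load 3 — point force P=10 kN at a=48/5 m (b=L-a=32/5):
  R_A = Pb²(3a+b)/L³ = 10·(32/5)²·(3·(48/5)+(32/5))/16³ = 88/25 kN
  M_A = Pab²/L² = 10·(48/5)·(32/5)²/16² = 384/25 kN·m
  R_B = Pa²(a+3b)/L³ = 10·(48/5)²·((48/5)+3·(32/5))/16³ = 162/25 kN
  M_B = -Pa²b/L² = -10·(48/5)²·(32/5)/16² = -576/25 kN·m
Load 4 — applied couple M₀=-5 kN·m at a=8 m (b=L-a=8):
  R_A = 6M₀ab/L³ = 6·(-5)·8·8/16³ = -15/32 kN
  M_A = M₀b(2a-b)/L² = (-5)·8·(2·8-8)/16² = -5/4 kN·m
  R_B = -6M₀ab/L³ = -6·(-5)·8·8/16³ = 15/32 kN
  M_B = M₀a(2b-a)/L² = (-5)·8·(2·8-8)/16² = -5/4 kN·m
Superposition: R_A = 2923/640 kN, M_A = 1623/80 kN·m, R_B = 3477/640 kN, M_B = -2177/80 kN·m

R_A = 2923/640 kN, M_A = 1623/80 kN·m, R_B = 3477/640 kN, M_B = -2177/80 kN·m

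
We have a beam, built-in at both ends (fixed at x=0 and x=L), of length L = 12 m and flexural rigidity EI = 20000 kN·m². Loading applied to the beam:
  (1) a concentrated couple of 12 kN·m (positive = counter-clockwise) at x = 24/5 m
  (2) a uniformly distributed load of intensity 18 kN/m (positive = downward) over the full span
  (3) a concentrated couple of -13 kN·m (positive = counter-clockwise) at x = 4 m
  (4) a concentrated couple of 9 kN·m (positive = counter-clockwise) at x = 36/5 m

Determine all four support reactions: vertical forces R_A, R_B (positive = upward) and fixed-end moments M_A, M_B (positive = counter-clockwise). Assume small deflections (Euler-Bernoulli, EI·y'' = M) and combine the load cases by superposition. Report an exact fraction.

Load 1 — applied couple M₀=12 kN·m at a=24/5 m (b=L-a=36/5):
  R_A = 6M₀ab/L³ = 6·12·(24/5)·(36/5)/12³ = 36/25 kN
  M_A = M₀b(2a-b)/L² = 12·(36/5)·(2·(24/5)-(36/5))/12² = 36/25 kN·m
  R_B = -6M₀ab/L³ = -6·12·(24/5)·(36/5)/12³ = -36/25 kN
  M_B = M₀a(2b-a)/L² = 12·(24/5)·(2·(36/5)-(24/5))/12² = 96/25 kN·m
Load 2 — uniform load w=18 kN/m over full span:
  R_A = wL/2 = 18·12/2 = 108 kN
  M_A = wL²/12 = 18·12²/12 = 216 kN·m
  R_B = wL/2 = 18·12/2 = 108 kN
  M_B = -wL²/12 = -18·12²/12 = -216 kN·m
Load 3 — applied couple M₀=-13 kN·m at a=4 m (b=L-a=8):
  R_A = 6M₀ab/L³ = 6·(-13)·4·8/12³ = -13/9 kN
  M_A = M₀b(2a-b)/L² = (-13)·8·(2·4-8)/12² = 0 kN·m
  R_B = -6M₀ab/L³ = -6·(-13)·4·8/12³ = 13/9 kN
  M_B = M₀a(2b-a)/L² = (-13)·4·(2·8-4)/12² = -13/3 kN·m
Load 4 — applied couple M₀=9 kN·m at a=36/5 m (b=L-a=24/5):
  R_A = 6M₀ab/L³ = 6·9·(36/5)·(24/5)/12³ = 27/25 kN
  M_A = M₀b(2a-b)/L² = 9·(24/5)·(2·(36/5)-(24/5))/12² = 72/25 kN·m
  R_B = -6M₀ab/L³ = -6·9·(36/5)·(24/5)/12³ = -27/25 kN
  M_B = M₀a(2b-a)/L² = 9·(36/5)·(2·(24/5)-(36/5))/12² = 27/25 kN·m
Superposition: R_A = 24542/225 kN, M_A = 5508/25 kN·m, R_B = 24058/225 kN, M_B = -16156/75 kN·m

R_A = 24542/225 kN, M_A = 5508/25 kN·m, R_B = 24058/225 kN, M_B = -16156/75 kN·m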